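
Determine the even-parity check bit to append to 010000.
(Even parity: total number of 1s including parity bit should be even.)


Number of 1s in data: 1
Parity bit: 1

1


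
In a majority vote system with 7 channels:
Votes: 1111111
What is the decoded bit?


Ones: 7 out of 7
Threshold: 4

1 (7/7 voted 1)


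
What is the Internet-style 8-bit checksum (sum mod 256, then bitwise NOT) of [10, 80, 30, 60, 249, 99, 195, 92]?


Sum = 815 mod 256 = 47
Complement = 208

208


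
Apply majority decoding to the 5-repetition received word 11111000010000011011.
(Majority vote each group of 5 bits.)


Groups: 11111, 00001, 00000, 11011
Majority votes: 1001

1001


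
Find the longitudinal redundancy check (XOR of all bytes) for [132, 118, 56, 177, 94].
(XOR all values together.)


XOR chain: 132 ^ 118 ^ 56 ^ 177 ^ 94 = 37

37


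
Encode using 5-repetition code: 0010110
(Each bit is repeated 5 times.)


Each bit -> 5 copies

00000000001111100000111111111100000


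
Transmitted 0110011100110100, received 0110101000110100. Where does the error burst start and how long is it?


XOR: 0000110100000000

Burst at position 4, length 4


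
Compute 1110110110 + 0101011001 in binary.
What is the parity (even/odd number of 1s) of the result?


1110110110 = 950
0101011001 = 345
Sum = 1295 = 10100001111
1s count = 6

even parity (6 ones in 10100001111)


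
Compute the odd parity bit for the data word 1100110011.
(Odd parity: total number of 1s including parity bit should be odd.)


Number of 1s in data: 6
Parity bit: 1

1


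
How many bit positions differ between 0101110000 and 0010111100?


XOR: 0111001100
Count of 1s: 5

5


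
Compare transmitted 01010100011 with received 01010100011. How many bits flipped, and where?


XOR: 00000000000

0 errors (received matches sent)


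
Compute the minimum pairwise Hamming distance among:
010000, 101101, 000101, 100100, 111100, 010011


Comparing all pairs, minimum distance: 2
Can detect 1 errors, correct 0 errors

2


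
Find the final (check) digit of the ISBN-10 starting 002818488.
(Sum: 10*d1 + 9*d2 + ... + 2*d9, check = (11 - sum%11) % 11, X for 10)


Weighted sum: 174
174 mod 11 = 9

Check digit: 2


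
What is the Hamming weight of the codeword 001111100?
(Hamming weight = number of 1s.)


Counting 1s in 001111100

5


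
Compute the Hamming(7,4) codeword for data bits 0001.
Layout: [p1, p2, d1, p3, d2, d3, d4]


Parity bits: p1=1, p2=1, p3=1

1101001


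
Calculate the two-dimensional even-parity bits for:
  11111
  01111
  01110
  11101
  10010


Row parities: 10100
Column parities: 10001

Row P: 10100, Col P: 10001, Corner: 0


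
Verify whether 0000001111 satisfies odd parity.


Number of 1s: 4

No, parity error (4 ones)


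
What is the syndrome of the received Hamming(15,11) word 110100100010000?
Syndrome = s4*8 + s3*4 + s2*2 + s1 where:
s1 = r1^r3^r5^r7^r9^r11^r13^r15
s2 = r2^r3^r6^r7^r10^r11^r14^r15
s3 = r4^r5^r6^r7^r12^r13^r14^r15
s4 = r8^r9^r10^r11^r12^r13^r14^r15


s1=1, s2=1, s3=0, s4=1

Syndrome = 11 (error at position 11)


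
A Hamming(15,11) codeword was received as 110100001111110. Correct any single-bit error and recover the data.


Syndrome = 0: no error detected

Data: 00001111110 (no errors)


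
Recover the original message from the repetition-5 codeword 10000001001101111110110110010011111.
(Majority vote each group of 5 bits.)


Groups: 10000, 00100, 11011, 11110, 11011, 00100, 11111
Majority votes: 0011101

0011101


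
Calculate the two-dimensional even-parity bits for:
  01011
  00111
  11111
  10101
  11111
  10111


Row parities: 111110
Column parities: 01110

Row P: 111110, Col P: 01110, Corner: 1


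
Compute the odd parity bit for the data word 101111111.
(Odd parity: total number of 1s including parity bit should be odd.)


Number of 1s in data: 8
Parity bit: 1

1


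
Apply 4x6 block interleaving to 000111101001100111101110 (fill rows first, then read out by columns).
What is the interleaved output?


Matrix:
  000111
  101001
  100111
  101110
Read columns: 011100000101101110111110

011100000101101110111110


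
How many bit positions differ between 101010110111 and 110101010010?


XOR: 011111100101
Count of 1s: 8

8


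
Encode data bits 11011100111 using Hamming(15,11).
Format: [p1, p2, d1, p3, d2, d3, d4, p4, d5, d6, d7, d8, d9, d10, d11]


Parity bits: p1=0, p2=1, p3=1, p4=1

011110111100111


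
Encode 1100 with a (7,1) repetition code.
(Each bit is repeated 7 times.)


Each bit -> 7 copies

1111111111111100000000000000


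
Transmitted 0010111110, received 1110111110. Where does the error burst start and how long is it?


XOR: 1100000000

Burst at position 0, length 2


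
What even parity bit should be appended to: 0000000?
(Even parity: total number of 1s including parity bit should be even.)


Number of 1s in data: 0
Parity bit: 0

0


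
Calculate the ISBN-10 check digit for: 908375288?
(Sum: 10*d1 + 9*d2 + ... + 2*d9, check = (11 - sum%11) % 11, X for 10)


Weighted sum: 290
290 mod 11 = 4

Check digit: 7


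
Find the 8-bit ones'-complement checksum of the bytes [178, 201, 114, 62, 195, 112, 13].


Sum = 875 mod 256 = 107
Complement = 148

148


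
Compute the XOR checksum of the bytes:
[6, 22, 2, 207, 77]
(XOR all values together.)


XOR chain: 6 ^ 22 ^ 2 ^ 207 ^ 77 = 144

144


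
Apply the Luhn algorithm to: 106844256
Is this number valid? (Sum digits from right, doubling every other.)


Luhn sum = 35
35 mod 10 = 5

Invalid (Luhn sum mod 10 = 5)


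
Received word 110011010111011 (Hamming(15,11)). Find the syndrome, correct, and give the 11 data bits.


Syndrome = 4: error at position 4

Data: 01100111011 (corrected bit 4)


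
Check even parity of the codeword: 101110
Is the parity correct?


Number of 1s: 4

Yes, parity is correct (4 ones)


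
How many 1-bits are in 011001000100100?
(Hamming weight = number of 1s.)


Counting 1s in 011001000100100

5


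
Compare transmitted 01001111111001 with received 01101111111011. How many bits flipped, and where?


XOR: 00100000000010

2 error(s) at position(s): 2, 12


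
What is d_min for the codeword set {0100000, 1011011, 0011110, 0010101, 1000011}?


Comparing all pairs, minimum distance: 2
Can detect 1 errors, correct 0 errors

2


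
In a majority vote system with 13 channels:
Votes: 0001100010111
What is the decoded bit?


Ones: 6 out of 13
Threshold: 7

0 (6/13 voted 1)


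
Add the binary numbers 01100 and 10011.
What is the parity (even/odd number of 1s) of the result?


01100 = 12
10011 = 19
Sum = 31 = 11111
1s count = 5

odd parity (5 ones in 11111)


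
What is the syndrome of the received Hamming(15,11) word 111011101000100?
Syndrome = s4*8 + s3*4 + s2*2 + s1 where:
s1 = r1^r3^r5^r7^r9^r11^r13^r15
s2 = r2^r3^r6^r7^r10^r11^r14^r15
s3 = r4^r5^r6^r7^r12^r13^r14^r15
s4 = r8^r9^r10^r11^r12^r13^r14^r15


s1=0, s2=0, s3=0, s4=0

Syndrome = 0 (no error)


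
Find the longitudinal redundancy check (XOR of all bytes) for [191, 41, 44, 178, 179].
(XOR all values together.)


XOR chain: 191 ^ 41 ^ 44 ^ 178 ^ 179 = 187

187


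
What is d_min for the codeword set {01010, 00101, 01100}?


Comparing all pairs, minimum distance: 2
Can detect 1 errors, correct 0 errors

2


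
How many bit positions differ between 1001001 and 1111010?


XOR: 0110011
Count of 1s: 4

4


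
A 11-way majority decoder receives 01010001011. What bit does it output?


Ones: 5 out of 11
Threshold: 6

0 (5/11 voted 1)


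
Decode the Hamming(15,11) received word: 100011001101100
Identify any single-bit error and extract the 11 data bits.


Syndrome = 0: no error detected

Data: 01101101100 (no errors)


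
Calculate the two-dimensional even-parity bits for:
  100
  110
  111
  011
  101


Row parities: 10100
Column parities: 011

Row P: 10100, Col P: 011, Corner: 0


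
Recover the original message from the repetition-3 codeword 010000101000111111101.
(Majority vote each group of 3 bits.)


Groups: 010, 000, 101, 000, 111, 111, 101
Majority votes: 0010111

0010111


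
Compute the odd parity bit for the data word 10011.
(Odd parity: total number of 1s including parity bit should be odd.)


Number of 1s in data: 3
Parity bit: 0

0


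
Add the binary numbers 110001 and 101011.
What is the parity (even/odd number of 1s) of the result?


110001 = 49
101011 = 43
Sum = 92 = 1011100
1s count = 4

even parity (4 ones in 1011100)


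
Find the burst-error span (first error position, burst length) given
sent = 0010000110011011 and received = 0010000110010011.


XOR: 0000000000001000

Burst at position 12, length 1


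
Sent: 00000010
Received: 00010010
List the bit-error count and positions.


XOR: 00010000

1 error(s) at position(s): 3


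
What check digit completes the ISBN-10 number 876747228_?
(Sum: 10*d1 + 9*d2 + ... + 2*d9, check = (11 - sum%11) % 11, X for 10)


Weighted sum: 329
329 mod 11 = 10

Check digit: 1


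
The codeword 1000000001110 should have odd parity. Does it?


Number of 1s: 4

No, parity error (4 ones)


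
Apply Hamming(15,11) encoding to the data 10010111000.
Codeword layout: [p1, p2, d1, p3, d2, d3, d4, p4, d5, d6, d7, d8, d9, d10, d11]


Parity bits: p1=1, p2=0, p3=0, p4=1

101000110111000


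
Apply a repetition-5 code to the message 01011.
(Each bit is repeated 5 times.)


Each bit -> 5 copies

0000011111000001111111111


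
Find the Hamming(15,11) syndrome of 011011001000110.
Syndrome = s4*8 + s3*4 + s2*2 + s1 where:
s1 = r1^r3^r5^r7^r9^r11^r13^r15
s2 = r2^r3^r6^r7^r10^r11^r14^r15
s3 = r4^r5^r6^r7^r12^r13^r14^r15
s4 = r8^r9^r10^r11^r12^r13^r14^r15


s1=0, s2=0, s3=0, s4=1

Syndrome = 8 (error at position 8)


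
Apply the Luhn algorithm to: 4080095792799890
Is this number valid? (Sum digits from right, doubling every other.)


Luhn sum = 83
83 mod 10 = 3

Invalid (Luhn sum mod 10 = 3)


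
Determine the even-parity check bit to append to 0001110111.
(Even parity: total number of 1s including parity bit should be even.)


Number of 1s in data: 6
Parity bit: 0

0


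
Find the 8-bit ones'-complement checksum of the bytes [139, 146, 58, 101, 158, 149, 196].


Sum = 947 mod 256 = 179
Complement = 76

76


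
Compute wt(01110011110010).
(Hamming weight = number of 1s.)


Counting 1s in 01110011110010

8


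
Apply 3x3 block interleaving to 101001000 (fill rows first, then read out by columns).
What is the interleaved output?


Matrix:
  101
  001
  000
Read columns: 100000110

100000110


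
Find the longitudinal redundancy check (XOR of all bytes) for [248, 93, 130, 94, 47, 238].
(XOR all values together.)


XOR chain: 248 ^ 93 ^ 130 ^ 94 ^ 47 ^ 238 = 184

184


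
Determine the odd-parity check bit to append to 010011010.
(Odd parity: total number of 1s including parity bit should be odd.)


Number of 1s in data: 4
Parity bit: 1

1


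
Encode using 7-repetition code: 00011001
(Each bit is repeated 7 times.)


Each bit -> 7 copies

00000000000000000000011111111111111000000000000001111111


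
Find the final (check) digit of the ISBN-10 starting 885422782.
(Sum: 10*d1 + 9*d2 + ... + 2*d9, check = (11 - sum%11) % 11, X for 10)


Weighted sum: 298
298 mod 11 = 1

Check digit: X


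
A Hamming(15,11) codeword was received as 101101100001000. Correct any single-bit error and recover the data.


Syndrome = 11: error at position 11

Data: 10110011000 (corrected bit 11)


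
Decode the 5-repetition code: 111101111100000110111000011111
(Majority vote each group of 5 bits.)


Groups: 11110, 11111, 00000, 11011, 10000, 11111
Majority votes: 110101

110101


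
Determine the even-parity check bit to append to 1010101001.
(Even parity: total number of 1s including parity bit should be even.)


Number of 1s in data: 5
Parity bit: 1

1


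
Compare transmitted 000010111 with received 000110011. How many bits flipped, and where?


XOR: 000100100

2 error(s) at position(s): 3, 6


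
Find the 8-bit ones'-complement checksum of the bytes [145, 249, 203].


Sum = 597 mod 256 = 85
Complement = 170

170


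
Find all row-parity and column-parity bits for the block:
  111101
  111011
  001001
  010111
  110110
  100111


Row parities: 110000
Column parities: 001001

Row P: 110000, Col P: 001001, Corner: 0


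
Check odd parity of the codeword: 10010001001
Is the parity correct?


Number of 1s: 4

No, parity error (4 ones)


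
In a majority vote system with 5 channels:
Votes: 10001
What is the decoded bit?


Ones: 2 out of 5
Threshold: 3

0 (2/5 voted 1)


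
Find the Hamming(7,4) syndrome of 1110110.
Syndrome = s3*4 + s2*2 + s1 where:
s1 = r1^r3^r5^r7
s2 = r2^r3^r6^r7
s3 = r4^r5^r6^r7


s1=1, s2=1, s3=0

Syndrome = 3 (error at position 3)


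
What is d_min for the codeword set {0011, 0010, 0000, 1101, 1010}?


Comparing all pairs, minimum distance: 1
Can detect 0 errors, correct 0 errors

1


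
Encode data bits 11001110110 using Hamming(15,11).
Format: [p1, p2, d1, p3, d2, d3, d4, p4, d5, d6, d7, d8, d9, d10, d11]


Parity bits: p1=1, p2=0, p3=1, p4=1

101110011110110


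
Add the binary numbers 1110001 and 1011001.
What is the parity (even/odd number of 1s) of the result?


1110001 = 113
1011001 = 89
Sum = 202 = 11001010
1s count = 4

even parity (4 ones in 11001010)


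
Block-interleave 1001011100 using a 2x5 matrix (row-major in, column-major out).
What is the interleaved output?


Matrix:
  10010
  11100
Read columns: 1101011000

1101011000


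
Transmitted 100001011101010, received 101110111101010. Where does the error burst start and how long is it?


XOR: 001111100000000

Burst at position 2, length 5


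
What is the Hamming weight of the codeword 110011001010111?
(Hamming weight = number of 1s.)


Counting 1s in 110011001010111

9


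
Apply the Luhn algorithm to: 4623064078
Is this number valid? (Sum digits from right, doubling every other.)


Luhn sum = 48
48 mod 10 = 8

Invalid (Luhn sum mod 10 = 8)


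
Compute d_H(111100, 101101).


XOR: 010001
Count of 1s: 2

2


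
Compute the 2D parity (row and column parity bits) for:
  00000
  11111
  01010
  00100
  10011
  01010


Row parities: 010110
Column parities: 01000

Row P: 010110, Col P: 01000, Corner: 1


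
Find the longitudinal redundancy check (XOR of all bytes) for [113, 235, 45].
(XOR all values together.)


XOR chain: 113 ^ 235 ^ 45 = 183

183


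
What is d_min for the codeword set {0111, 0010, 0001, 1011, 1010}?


Comparing all pairs, minimum distance: 1
Can detect 0 errors, correct 0 errors

1


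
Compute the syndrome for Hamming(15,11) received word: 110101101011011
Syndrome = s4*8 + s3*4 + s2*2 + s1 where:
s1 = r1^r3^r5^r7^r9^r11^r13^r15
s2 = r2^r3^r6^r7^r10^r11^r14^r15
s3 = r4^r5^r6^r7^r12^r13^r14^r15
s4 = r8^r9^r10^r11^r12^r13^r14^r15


s1=1, s2=0, s3=0, s4=1

Syndrome = 9 (error at position 9)


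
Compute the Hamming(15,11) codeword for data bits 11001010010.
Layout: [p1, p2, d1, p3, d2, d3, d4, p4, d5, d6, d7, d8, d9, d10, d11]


Parity bits: p1=0, p2=1, p3=0, p4=1

011010011010010


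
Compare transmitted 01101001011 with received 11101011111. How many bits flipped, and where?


XOR: 10000010100

3 error(s) at position(s): 0, 6, 8


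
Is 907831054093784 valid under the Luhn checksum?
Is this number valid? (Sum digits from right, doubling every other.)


Luhn sum = 66
66 mod 10 = 6

Invalid (Luhn sum mod 10 = 6)


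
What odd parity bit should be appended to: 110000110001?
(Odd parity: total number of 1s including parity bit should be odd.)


Number of 1s in data: 5
Parity bit: 0

0


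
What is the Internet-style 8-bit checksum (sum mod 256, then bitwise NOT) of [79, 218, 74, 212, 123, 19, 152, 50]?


Sum = 927 mod 256 = 159
Complement = 96

96


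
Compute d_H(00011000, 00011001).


XOR: 00000001
Count of 1s: 1

1


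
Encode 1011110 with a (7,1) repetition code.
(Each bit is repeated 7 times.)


Each bit -> 7 copies

1111111000000011111111111111111111111111110000000


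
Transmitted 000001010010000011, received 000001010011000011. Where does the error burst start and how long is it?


XOR: 000000000001000000

Burst at position 11, length 1


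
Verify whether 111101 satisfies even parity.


Number of 1s: 5

No, parity error (5 ones)


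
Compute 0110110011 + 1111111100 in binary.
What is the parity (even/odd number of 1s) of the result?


0110110011 = 435
1111111100 = 1020
Sum = 1455 = 10110101111
1s count = 8

even parity (8 ones in 10110101111)


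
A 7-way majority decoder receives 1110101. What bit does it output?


Ones: 5 out of 7
Threshold: 4

1 (5/7 voted 1)


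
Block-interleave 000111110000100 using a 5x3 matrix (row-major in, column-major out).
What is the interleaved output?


Matrix:
  000
  111
  110
  000
  100
Read columns: 011010110001000

011010110001000


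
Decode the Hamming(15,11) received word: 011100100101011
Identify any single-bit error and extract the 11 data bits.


Syndrome = 5: error at position 5

Data: 11010101011 (corrected bit 5)


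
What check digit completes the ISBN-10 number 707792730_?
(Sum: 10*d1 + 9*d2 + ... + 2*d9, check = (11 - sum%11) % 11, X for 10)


Weighted sum: 276
276 mod 11 = 1

Check digit: X


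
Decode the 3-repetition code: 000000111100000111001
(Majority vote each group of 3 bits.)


Groups: 000, 000, 111, 100, 000, 111, 001
Majority votes: 0010010

0010010


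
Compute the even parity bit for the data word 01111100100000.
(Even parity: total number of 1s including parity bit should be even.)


Number of 1s in data: 6
Parity bit: 0

0


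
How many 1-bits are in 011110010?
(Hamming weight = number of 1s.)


Counting 1s in 011110010

5


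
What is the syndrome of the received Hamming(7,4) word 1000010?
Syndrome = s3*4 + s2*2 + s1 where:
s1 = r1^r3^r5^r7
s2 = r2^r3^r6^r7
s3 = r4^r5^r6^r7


s1=1, s2=1, s3=1

Syndrome = 7 (error at position 7)


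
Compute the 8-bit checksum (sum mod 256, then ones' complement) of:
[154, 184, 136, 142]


Sum = 616 mod 256 = 104
Complement = 151

151


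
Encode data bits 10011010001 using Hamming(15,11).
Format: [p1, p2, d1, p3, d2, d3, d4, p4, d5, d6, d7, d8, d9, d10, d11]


Parity bits: p1=1, p2=0, p3=0, p4=1

101000111010001


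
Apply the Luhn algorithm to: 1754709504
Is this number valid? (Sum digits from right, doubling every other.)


Luhn sum = 37
37 mod 10 = 7

Invalid (Luhn sum mod 10 = 7)


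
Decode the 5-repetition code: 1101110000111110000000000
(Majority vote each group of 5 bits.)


Groups: 11011, 10000, 11111, 00000, 00000
Majority votes: 10100

10100


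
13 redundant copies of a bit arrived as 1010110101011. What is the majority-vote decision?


Ones: 8 out of 13
Threshold: 7

1 (8/13 voted 1)


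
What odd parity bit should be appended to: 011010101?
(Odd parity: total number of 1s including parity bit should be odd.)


Number of 1s in data: 5
Parity bit: 0

0


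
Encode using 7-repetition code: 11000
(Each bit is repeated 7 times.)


Each bit -> 7 copies

11111111111111000000000000000000000


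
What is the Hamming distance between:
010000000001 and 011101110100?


XOR: 001101110101
Count of 1s: 7

7


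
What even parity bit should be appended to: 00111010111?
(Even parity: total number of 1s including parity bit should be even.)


Number of 1s in data: 7
Parity bit: 1

1


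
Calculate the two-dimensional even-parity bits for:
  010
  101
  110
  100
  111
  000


Row parities: 100110
Column parities: 010

Row P: 100110, Col P: 010, Corner: 1


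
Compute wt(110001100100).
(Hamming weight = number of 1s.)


Counting 1s in 110001100100

5


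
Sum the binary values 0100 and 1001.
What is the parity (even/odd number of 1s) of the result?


0100 = 4
1001 = 9
Sum = 13 = 1101
1s count = 3

odd parity (3 ones in 1101)


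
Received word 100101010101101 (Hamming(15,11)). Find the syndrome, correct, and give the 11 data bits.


Syndrome = 15: error at position 15

Data: 00100101100 (corrected bit 15)


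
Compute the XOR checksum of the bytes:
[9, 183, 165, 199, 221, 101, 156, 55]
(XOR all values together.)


XOR chain: 9 ^ 183 ^ 165 ^ 199 ^ 221 ^ 101 ^ 156 ^ 55 = 207

207


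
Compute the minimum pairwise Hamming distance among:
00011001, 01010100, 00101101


Comparing all pairs, minimum distance: 3
Can detect 2 errors, correct 1 errors

3


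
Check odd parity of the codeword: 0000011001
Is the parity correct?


Number of 1s: 3

Yes, parity is correct (3 ones)


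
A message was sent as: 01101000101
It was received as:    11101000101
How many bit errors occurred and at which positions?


XOR: 10000000000

1 error(s) at position(s): 0


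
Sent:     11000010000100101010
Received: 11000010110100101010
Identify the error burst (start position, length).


XOR: 00000000110000000000

Burst at position 8, length 2


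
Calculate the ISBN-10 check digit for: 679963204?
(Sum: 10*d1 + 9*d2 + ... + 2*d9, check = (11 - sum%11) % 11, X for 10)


Weighted sum: 325
325 mod 11 = 6

Check digit: 5


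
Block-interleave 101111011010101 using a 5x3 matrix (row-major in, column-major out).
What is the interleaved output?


Matrix:
  101
  111
  011
  010
  101
Read columns: 110010111011101

110010111011101


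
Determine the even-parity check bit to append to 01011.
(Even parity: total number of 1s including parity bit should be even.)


Number of 1s in data: 3
Parity bit: 1

1


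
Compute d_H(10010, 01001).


XOR: 11011
Count of 1s: 4

4


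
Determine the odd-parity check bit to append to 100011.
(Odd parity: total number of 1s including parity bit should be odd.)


Number of 1s in data: 3
Parity bit: 0

0


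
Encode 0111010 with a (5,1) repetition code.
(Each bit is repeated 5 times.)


Each bit -> 5 copies

00000111111111111111000001111100000


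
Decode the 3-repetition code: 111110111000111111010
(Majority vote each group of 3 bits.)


Groups: 111, 110, 111, 000, 111, 111, 010
Majority votes: 1110110

1110110


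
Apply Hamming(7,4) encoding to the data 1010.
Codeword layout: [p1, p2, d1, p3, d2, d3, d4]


Parity bits: p1=1, p2=0, p3=1

1011010


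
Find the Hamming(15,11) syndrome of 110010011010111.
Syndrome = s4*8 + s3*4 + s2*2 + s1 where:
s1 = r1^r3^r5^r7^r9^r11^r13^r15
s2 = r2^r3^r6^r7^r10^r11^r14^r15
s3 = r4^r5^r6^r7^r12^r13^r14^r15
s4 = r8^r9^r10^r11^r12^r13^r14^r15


s1=0, s2=0, s3=0, s4=0

Syndrome = 0 (no error)


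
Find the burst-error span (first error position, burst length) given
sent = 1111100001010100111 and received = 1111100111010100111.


XOR: 0000000110000000000

Burst at position 7, length 2


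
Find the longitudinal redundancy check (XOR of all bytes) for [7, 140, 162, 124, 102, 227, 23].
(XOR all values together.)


XOR chain: 7 ^ 140 ^ 162 ^ 124 ^ 102 ^ 227 ^ 23 = 199

199


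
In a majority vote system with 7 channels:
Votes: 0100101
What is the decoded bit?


Ones: 3 out of 7
Threshold: 4

0 (3/7 voted 1)


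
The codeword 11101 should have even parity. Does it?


Number of 1s: 4

Yes, parity is correct (4 ones)


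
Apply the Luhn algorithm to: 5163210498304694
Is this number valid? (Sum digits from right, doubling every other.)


Luhn sum = 67
67 mod 10 = 7

Invalid (Luhn sum mod 10 = 7)


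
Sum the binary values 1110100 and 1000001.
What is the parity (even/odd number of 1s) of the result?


1110100 = 116
1000001 = 65
Sum = 181 = 10110101
1s count = 5

odd parity (5 ones in 10110101)


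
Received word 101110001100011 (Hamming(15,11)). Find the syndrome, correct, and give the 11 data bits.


Syndrome = 1: error at position 1

Data: 11001100011 (corrected bit 1)


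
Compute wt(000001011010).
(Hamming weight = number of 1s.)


Counting 1s in 000001011010

4


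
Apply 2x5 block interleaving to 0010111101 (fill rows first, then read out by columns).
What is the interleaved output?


Matrix:
  00101
  11101
Read columns: 0101110011

0101110011


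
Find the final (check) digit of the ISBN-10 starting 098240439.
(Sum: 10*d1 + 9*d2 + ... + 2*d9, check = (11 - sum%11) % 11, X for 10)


Weighted sum: 226
226 mod 11 = 6

Check digit: 5


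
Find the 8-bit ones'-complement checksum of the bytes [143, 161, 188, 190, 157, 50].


Sum = 889 mod 256 = 121
Complement = 134

134


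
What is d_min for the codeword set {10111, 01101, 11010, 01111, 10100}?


Comparing all pairs, minimum distance: 1
Can detect 0 errors, correct 0 errors

1


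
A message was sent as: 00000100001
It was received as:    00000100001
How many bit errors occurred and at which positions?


XOR: 00000000000

0 errors (received matches sent)


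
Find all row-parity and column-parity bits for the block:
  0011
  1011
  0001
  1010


Row parities: 0110
Column parities: 0011

Row P: 0110, Col P: 0011, Corner: 0


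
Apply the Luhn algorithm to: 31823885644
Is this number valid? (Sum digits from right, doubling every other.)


Luhn sum = 54
54 mod 10 = 4

Invalid (Luhn sum mod 10 = 4)


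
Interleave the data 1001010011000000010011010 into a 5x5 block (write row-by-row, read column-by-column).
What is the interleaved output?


Matrix:
  10010
  10011
  00000
  00100
  11010
Read columns: 1100100001000101100101000

1100100001000101100101000


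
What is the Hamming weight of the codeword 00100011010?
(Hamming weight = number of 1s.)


Counting 1s in 00100011010

4


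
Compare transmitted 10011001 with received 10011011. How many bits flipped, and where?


XOR: 00000010

1 error(s) at position(s): 6


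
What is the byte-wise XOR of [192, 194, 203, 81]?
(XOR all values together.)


XOR chain: 192 ^ 194 ^ 203 ^ 81 = 152

152


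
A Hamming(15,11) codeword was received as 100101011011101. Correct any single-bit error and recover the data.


Syndrome = 7: error at position 7

Data: 00111011101 (corrected bit 7)


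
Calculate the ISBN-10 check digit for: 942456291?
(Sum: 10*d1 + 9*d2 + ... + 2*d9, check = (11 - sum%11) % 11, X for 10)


Weighted sum: 267
267 mod 11 = 3

Check digit: 8


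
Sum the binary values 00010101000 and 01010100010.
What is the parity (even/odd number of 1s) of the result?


00010101000 = 168
01010100010 = 674
Sum = 842 = 1101001010
1s count = 5

odd parity (5 ones in 1101001010)


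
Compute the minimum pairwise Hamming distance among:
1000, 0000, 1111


Comparing all pairs, minimum distance: 1
Can detect 0 errors, correct 0 errors

1


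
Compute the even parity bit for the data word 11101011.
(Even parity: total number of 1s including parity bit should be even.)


Number of 1s in data: 6
Parity bit: 0

0


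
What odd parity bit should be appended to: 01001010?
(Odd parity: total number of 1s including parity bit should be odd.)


Number of 1s in data: 3
Parity bit: 0

0


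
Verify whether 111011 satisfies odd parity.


Number of 1s: 5

Yes, parity is correct (5 ones)


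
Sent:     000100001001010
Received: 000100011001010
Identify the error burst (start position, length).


XOR: 000000010000000

Burst at position 7, length 1


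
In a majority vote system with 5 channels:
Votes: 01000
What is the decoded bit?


Ones: 1 out of 5
Threshold: 3

0 (1/5 voted 1)


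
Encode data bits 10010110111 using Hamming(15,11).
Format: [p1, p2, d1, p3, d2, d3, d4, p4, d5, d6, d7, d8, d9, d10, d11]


Parity bits: p1=1, p2=0, p3=0, p4=1

101000110110111


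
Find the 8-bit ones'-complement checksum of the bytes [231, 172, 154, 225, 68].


Sum = 850 mod 256 = 82
Complement = 173

173


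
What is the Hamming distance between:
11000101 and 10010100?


XOR: 01010001
Count of 1s: 3

3


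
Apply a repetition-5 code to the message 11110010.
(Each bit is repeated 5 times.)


Each bit -> 5 copies

1111111111111111111100000000001111100000


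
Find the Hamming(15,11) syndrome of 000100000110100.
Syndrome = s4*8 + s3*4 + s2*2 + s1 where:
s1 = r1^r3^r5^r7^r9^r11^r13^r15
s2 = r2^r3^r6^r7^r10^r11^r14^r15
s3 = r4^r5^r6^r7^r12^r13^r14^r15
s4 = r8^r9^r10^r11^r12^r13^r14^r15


s1=0, s2=0, s3=0, s4=1

Syndrome = 8 (error at position 8)


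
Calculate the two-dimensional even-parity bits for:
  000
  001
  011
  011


Row parities: 0100
Column parities: 001

Row P: 0100, Col P: 001, Corner: 1


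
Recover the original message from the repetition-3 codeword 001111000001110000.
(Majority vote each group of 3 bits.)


Groups: 001, 111, 000, 001, 110, 000
Majority votes: 010010

010010


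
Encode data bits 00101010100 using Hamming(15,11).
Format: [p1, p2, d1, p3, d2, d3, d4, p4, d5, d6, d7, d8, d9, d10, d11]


Parity bits: p1=1, p2=0, p3=0, p4=1

100001011010100


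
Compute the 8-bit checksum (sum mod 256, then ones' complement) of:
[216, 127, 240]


Sum = 583 mod 256 = 71
Complement = 184

184


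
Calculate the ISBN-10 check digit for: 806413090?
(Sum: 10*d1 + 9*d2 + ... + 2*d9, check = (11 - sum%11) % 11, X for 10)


Weighted sum: 204
204 mod 11 = 6

Check digit: 5


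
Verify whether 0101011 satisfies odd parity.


Number of 1s: 4

No, parity error (4 ones)


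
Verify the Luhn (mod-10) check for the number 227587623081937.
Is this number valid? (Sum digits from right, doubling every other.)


Luhn sum = 72
72 mod 10 = 2

Invalid (Luhn sum mod 10 = 2)


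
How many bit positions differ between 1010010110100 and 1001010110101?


XOR: 0011000000001
Count of 1s: 3

3


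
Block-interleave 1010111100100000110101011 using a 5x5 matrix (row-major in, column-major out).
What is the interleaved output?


Matrix:
  10101
  11100
  10000
  01101
  01011
Read columns: 1110001011110100000110011

1110001011110100000110011


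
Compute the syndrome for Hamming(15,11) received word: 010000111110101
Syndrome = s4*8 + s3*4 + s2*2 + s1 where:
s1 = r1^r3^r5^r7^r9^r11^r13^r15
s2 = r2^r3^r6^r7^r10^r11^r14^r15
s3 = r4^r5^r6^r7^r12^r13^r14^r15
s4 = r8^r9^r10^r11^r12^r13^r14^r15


s1=1, s2=1, s3=1, s4=0

Syndrome = 7 (error at position 7)


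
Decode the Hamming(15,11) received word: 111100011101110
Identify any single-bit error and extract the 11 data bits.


Syndrome = 0: no error detected

Data: 10001101110 (no errors)


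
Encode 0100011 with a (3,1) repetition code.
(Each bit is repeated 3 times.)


Each bit -> 3 copies

000111000000000111111


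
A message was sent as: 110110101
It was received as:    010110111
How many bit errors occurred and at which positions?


XOR: 100000010

2 error(s) at position(s): 0, 7


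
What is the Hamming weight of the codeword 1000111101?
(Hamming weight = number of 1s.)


Counting 1s in 1000111101

6


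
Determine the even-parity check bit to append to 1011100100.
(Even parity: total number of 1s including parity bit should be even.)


Number of 1s in data: 5
Parity bit: 1

1


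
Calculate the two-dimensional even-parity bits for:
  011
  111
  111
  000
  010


Row parities: 01101
Column parities: 001

Row P: 01101, Col P: 001, Corner: 1


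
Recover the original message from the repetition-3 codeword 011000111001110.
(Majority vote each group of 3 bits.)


Groups: 011, 000, 111, 001, 110
Majority votes: 10101

10101


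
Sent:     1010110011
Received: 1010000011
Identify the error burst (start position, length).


XOR: 0000110000

Burst at position 4, length 2


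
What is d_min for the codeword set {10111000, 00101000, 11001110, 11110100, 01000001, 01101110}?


Comparing all pairs, minimum distance: 2
Can detect 1 errors, correct 0 errors

2


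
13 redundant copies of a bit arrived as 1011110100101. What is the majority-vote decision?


Ones: 8 out of 13
Threshold: 7

1 (8/13 voted 1)


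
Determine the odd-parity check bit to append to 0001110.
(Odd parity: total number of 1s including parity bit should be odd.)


Number of 1s in data: 3
Parity bit: 0

0


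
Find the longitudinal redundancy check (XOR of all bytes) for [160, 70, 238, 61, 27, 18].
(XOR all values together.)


XOR chain: 160 ^ 70 ^ 238 ^ 61 ^ 27 ^ 18 = 60

60


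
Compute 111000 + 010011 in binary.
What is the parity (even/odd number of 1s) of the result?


111000 = 56
010011 = 19
Sum = 75 = 1001011
1s count = 4

even parity (4 ones in 1001011)


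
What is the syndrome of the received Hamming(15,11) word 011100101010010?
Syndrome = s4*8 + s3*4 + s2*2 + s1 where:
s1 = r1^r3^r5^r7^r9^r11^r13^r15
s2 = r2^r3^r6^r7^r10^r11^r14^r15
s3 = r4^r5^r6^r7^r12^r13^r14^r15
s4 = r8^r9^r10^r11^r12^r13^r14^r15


s1=0, s2=1, s3=1, s4=1

Syndrome = 14 (error at position 14)


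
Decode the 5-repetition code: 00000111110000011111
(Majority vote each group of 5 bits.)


Groups: 00000, 11111, 00000, 11111
Majority votes: 0101

0101


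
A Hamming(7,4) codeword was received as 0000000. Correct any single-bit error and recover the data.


Syndrome = 0: no error detected

Data: 0000 (no errors)


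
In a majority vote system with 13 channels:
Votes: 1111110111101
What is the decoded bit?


Ones: 11 out of 13
Threshold: 7

1 (11/13 voted 1)


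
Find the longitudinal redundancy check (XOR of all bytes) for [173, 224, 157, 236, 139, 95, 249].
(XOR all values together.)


XOR chain: 173 ^ 224 ^ 157 ^ 236 ^ 139 ^ 95 ^ 249 = 17

17


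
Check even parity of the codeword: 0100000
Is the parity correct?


Number of 1s: 1

No, parity error (1 ones)


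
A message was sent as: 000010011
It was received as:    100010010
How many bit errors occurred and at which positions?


XOR: 100000001

2 error(s) at position(s): 0, 8


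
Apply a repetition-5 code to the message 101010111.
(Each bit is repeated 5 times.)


Each bit -> 5 copies

111110000011111000001111100000111111111111111


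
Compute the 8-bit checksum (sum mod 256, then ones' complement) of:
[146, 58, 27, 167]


Sum = 398 mod 256 = 142
Complement = 113

113


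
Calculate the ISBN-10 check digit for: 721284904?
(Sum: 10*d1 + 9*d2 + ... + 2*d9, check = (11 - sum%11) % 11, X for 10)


Weighted sum: 222
222 mod 11 = 2

Check digit: 9


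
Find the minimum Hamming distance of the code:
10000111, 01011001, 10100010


Comparing all pairs, minimum distance: 3
Can detect 2 errors, correct 1 errors

3


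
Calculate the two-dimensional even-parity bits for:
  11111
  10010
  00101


Row parities: 100
Column parities: 01000

Row P: 100, Col P: 01000, Corner: 1


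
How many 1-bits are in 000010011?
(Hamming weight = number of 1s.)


Counting 1s in 000010011

3


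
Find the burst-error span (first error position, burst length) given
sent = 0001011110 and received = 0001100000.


XOR: 0000111110

Burst at position 4, length 5


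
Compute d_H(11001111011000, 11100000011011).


XOR: 00101111000011
Count of 1s: 7

7


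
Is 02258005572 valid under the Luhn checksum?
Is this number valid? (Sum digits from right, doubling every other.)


Luhn sum = 28
28 mod 10 = 8

Invalid (Luhn sum mod 10 = 8)


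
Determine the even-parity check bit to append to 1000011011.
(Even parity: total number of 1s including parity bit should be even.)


Number of 1s in data: 5
Parity bit: 1

1


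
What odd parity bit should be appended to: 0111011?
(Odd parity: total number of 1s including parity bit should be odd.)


Number of 1s in data: 5
Parity bit: 0

0


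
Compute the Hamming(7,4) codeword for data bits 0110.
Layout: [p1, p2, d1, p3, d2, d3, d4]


Parity bits: p1=1, p2=1, p3=0

1100110


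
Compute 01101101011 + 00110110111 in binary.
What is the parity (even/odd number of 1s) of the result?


01101101011 = 875
00110110111 = 439
Sum = 1314 = 10100100010
1s count = 4

even parity (4 ones in 10100100010)


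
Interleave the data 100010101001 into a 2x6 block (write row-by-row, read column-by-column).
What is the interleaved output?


Matrix:
  100010
  101001
Read columns: 110001001001

110001001001


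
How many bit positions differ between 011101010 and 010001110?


XOR: 001100100
Count of 1s: 3

3


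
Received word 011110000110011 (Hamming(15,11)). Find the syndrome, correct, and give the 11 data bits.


Syndrome = 0: no error detected

Data: 11000110011 (no errors)


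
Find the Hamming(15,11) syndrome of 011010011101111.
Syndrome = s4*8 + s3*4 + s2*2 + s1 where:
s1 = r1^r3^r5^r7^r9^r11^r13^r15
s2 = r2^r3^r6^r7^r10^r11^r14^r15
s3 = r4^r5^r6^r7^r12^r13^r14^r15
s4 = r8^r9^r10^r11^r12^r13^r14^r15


s1=1, s2=1, s3=1, s4=1

Syndrome = 15 (error at position 15)


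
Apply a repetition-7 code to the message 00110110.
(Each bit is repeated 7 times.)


Each bit -> 7 copies

00000000000000111111111111110000000111111111111110000000


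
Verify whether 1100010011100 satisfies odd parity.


Number of 1s: 6

No, parity error (6 ones)


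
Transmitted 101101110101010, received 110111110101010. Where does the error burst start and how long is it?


XOR: 011010000000000

Burst at position 1, length 4


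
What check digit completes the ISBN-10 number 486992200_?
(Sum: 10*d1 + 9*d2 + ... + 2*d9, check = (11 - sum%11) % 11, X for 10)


Weighted sum: 295
295 mod 11 = 9

Check digit: 2


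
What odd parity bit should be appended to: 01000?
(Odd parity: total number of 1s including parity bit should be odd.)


Number of 1s in data: 1
Parity bit: 0

0


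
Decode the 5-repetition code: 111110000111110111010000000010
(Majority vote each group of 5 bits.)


Groups: 11111, 00001, 11110, 11101, 00000, 00010
Majority votes: 101100

101100


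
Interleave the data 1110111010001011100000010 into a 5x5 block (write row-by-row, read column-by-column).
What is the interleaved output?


Matrix:
  11101
  11010
  00101
  11000
  00010
Read columns: 1101011010101000100110100

1101011010101000100110100


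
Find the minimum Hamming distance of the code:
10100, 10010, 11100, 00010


Comparing all pairs, minimum distance: 1
Can detect 0 errors, correct 0 errors

1


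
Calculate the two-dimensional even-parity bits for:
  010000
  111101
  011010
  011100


Row parities: 1111
Column parities: 101011

Row P: 1111, Col P: 101011, Corner: 0


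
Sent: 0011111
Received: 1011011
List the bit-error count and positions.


XOR: 1000100

2 error(s) at position(s): 0, 4


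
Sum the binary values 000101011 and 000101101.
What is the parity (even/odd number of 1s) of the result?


000101011 = 43
000101101 = 45
Sum = 88 = 1011000
1s count = 3

odd parity (3 ones in 1011000)


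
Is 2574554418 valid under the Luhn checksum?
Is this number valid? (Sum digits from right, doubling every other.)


Luhn sum = 46
46 mod 10 = 6

Invalid (Luhn sum mod 10 = 6)


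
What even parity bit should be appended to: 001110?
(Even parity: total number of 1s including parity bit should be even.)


Number of 1s in data: 3
Parity bit: 1

1


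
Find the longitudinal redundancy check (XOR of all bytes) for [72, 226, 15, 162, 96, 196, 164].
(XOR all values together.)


XOR chain: 72 ^ 226 ^ 15 ^ 162 ^ 96 ^ 196 ^ 164 = 7

7


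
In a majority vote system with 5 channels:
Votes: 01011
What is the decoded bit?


Ones: 3 out of 5
Threshold: 3

1 (3/5 voted 1)
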